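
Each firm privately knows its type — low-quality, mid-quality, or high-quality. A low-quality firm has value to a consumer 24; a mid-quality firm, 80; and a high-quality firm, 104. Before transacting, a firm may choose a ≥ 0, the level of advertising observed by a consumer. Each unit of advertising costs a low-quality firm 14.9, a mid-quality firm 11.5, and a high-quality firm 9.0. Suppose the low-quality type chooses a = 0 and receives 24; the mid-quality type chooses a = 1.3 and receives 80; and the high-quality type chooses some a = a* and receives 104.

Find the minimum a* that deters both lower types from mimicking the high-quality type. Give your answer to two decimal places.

Low-quality type (on-path payoff 24) won't mimic when 24 ≥ 104 − 14.9·a*, i.e. a* ≥ 5.37.
Mid-quality type (on-path payoff 80 − 11.5×1.3 = 65.05) won't mimic when 65.05 ≥ 104 − 11.5·a*, i.e. a* ≥ 3.39.
Both must hold, so a* = max(5.37, 3.39) = 5.37. The low-quality type's constraint binds.

5.37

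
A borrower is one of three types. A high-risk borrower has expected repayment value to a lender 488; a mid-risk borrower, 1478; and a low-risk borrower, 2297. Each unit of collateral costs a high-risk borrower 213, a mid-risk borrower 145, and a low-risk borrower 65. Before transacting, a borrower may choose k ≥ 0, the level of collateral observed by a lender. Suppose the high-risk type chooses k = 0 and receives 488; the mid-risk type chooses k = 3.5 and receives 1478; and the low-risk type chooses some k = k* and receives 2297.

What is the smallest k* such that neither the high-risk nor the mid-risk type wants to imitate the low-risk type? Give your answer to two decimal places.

High-risk type (on-path payoff 488) won't mimic when 488 ≥ 2297 − 213·k*, i.e. k* ≥ 8.49.
Mid-risk type (on-path payoff 1478 − 145×3.5 = 970.5) won't mimic when 970.5 ≥ 2297 − 145·k*, i.e. k* ≥ 9.15.
Both must hold, so k* = max(8.49, 9.15) = 9.15. The mid-risk type's constraint binds.

9.15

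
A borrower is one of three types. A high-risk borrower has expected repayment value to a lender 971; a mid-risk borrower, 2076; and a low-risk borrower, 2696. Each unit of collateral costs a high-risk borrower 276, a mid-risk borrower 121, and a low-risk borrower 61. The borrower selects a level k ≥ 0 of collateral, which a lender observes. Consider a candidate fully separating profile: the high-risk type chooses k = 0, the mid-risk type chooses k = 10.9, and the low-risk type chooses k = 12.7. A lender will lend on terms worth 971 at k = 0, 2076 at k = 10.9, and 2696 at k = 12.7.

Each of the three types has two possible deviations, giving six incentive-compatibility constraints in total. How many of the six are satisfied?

4

Mid-risk (own payoff 2076 − 121×10.9 = 757.1): to k=0 gives 971 → profitable ✗; to k=12.7 gives 2696 − 121×12.7 = 1159.3 → profitable ✗.
High-risk (own payoff 971): to k=10.9 gives 2076 − 276×10.9 = -932.4 → no gain ✓; to k=12.7 gives 2696 − 276×12.7 = -809.2 → no gain ✓.
Low-risk (own payoff 2696 − 61×12.7 = 1921.3): to k=0 gives 971 → no gain ✓; to k=10.9 gives 2076 − 61×10.9 = 1411.1 → no gain ✓.
4 of the 6 constraints hold; not an equilibrium.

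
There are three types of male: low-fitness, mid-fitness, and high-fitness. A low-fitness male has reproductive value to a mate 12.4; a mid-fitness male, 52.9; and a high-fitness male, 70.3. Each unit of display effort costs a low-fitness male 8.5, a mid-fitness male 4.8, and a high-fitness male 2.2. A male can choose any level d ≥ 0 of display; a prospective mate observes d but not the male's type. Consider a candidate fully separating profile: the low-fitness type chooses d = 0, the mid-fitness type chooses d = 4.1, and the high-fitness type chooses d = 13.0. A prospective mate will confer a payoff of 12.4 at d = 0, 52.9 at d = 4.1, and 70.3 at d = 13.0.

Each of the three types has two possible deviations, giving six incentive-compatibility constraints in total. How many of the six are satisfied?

4

High-fitness (own payoff 70.3 − 2.2×13.0 = 41.7): to d=0 gives 12.4 → no gain ✓; to d=4.1 gives 52.9 − 2.2×4.1 = 43.88 → profitable ✗.
Mid-fitness (own payoff 52.9 − 4.8×4.1 = 33.22): to d=0 gives 12.4 → no gain ✓; to d=13.0 gives 70.3 − 4.8×13.0 = 7.9 → no gain ✓.
Low-fitness (own payoff 12.4): to d=4.1 gives 52.9 − 8.5×4.1 = 18.05 → profitable ✗; to d=13.0 gives 70.3 − 8.5×13.0 = -40.2 → no gain ✓.
4 of the 6 constraints hold; not an equilibrium.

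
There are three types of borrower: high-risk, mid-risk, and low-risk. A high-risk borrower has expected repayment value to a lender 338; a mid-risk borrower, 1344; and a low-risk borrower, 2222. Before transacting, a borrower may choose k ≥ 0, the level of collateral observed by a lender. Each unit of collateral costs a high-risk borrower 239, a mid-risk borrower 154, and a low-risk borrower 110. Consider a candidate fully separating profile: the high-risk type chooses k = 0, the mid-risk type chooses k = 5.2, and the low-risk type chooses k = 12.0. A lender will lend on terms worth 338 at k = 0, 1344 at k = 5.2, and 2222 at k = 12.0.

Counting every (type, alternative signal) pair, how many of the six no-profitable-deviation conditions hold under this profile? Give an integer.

High-risk (own payoff 338): to k=5.2 gives 1344 − 239×5.2 = 101.2 → no gain ✓; to k=12.0 gives 2222 − 239×12.0 = -646 → no gain ✓.
Mid-risk (own payoff 1344 − 154×5.2 = 543.2): to k=0 gives 338 → no gain ✓; to k=12.0 gives 2222 − 154×12.0 = 374 → no gain ✓.
Low-risk (own payoff 2222 − 110×12.0 = 902): to k=0 gives 338 → no gain ✓; to k=5.2 gives 1344 − 110×5.2 = 772 → no gain ✓.
6 of the 6 constraints hold; this profile is a separating equilibrium.

6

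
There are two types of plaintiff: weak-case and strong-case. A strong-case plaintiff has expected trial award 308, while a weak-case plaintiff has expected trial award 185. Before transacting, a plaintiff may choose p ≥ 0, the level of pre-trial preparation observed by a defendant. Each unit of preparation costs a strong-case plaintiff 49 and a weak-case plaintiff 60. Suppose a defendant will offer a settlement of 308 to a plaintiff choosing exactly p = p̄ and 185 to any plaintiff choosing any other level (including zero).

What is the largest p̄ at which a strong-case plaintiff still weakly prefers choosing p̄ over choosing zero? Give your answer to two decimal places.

Choosing p̄ yields the strong-case type 308 − 49·p̄; choosing zero yields 185.
The strong-case type is indifferent at 308 − 49·p̄ = 185, i.e. p̄ = (308 − 185) / 49 ≈ 2.51.
For any p̄ above 2.51 the strong-case type would rather pool at zero, so separation collapses.

2.51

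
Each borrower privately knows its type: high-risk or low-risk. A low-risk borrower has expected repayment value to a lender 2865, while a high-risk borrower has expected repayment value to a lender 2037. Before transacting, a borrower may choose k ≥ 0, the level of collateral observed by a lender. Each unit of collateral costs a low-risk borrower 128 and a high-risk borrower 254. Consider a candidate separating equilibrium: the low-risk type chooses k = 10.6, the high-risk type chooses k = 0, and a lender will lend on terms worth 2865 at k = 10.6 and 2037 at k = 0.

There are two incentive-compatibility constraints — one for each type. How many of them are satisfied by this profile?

Low-risk type: signal → 2865 − 128 × 10.6 = 1508.2; deviate to 0 → 2037. IC fails (1508.2 < 2037).
High-risk type: stay at 0 → 2037; mimic → 2865 − 254 × 10.6 = 172.6. IC holds (2037 ≥ 172.6).
1 of 2 constraints hold, so this profile is not an equilibrium.

1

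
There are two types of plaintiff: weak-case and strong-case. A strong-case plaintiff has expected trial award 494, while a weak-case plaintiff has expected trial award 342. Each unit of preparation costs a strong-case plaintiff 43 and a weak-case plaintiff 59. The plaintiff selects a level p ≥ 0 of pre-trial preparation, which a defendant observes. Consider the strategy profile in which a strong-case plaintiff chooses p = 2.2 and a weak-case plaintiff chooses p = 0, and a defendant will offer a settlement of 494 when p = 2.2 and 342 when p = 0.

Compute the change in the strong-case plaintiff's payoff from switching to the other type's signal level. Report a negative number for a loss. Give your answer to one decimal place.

Playing p = 2.2 the strong-case plaintiff receives 494 − 43 × 2.2 = 399.4.
Deviating to p = 0 yields 342 instead.
Gain from deviating: 342 − 399.4 = -57.4.
The gain is negative, so the strong-case type's incentive-compatibility constraint is satisfied.

-57.4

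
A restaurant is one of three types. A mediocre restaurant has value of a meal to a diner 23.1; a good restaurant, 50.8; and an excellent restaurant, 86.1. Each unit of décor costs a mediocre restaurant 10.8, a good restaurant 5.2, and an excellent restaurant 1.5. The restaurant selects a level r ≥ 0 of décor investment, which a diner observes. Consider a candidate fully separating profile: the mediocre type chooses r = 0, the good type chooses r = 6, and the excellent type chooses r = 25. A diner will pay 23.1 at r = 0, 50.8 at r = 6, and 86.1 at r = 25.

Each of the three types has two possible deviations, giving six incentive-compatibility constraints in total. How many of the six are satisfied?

Excellent (own payoff 86.1 − 1.5×25 = 48.6): to r=0 gives 23.1 → no gain ✓; to r=6 gives 50.8 − 1.5×6 = 41.8 → no gain ✓.
Good (own payoff 50.8 − 5.2×6 = 19.6): to r=0 gives 23.1 → profitable ✗; to r=25 gives 86.1 − 5.2×25 = -43.9 → no gain ✓.
Mediocre (own payoff 23.1): to r=6 gives 50.8 − 10.8×6 = -14 → no gain ✓; to r=25 gives 86.1 − 10.8×25 = -183.9 → no gain ✓.
5 of the 6 constraints hold; not an equilibrium.

5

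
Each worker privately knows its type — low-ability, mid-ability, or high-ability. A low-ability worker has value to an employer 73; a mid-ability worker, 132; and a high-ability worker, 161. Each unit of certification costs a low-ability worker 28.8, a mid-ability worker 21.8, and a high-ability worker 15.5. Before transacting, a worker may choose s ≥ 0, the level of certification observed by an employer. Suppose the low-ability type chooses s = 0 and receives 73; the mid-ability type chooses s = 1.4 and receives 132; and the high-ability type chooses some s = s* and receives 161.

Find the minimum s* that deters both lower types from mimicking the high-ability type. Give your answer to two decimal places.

Low-ability type (on-path payoff 73) won't mimic when 73 ≥ 161 − 28.8·s*, i.e. s* ≥ 3.06.
Mid-ability type (on-path payoff 132 − 21.8×1.4 = 101.48) won't mimic when 101.48 ≥ 161 − 21.8·s*, i.e. s* ≥ 2.73.
Both must hold, so s* = max(3.06, 2.73) = 3.06. The low-ability type's constraint binds.

3.06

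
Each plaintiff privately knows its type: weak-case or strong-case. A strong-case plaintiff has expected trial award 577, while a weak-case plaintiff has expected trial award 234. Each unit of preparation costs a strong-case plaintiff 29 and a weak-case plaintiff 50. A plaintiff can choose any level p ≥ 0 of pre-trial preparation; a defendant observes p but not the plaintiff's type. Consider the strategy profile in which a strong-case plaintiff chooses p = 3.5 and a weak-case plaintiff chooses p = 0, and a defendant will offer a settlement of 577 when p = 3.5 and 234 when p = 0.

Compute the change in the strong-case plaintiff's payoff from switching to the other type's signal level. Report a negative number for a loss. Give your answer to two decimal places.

Playing p = 3.5 the strong-case plaintiff receives 577 − 29 × 3.5 = 475.5.
Deviating to p = 0 yields 234 instead.
Gain from deviating: 234 − 475.5 = -241.50.
The gain is negative, so the strong-case type's incentive-compatibility constraint is satisfied.

-241.50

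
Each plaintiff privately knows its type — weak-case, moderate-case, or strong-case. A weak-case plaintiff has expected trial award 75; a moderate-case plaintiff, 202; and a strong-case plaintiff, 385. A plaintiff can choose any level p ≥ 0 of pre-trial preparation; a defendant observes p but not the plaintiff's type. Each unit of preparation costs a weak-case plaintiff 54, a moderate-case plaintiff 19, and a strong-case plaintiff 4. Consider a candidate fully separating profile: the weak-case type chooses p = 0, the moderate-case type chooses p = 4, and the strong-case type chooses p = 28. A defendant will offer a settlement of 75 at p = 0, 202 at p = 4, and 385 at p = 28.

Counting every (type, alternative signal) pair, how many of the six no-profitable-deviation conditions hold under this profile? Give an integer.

6

Strong-case (own payoff 385 − 4×28 = 273): to p=0 gives 75 → no gain ✓; to p=4 gives 202 − 4×4 = 186 → no gain ✓.
Weak-case (own payoff 75): to p=4 gives 202 − 54×4 = -14 → no gain ✓; to p=28 gives 385 − 54×28 = -1127 → no gain ✓.
Moderate-case (own payoff 202 − 19×4 = 126): to p=0 gives 75 → no gain ✓; to p=28 gives 385 − 19×28 = -147 → no gain ✓.
6 of the 6 constraints hold; this profile is a separating equilibrium.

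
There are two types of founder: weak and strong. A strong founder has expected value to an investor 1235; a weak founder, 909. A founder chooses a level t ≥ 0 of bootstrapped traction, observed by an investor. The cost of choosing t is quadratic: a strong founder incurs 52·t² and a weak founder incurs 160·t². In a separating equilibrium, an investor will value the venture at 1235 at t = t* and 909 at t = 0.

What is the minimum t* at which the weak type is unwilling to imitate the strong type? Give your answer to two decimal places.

The weak type at t = 0 receives 909; imitating at t* yields 1235 − 160·t*².
Indifference: 909 = 1235 − 160·t*², so t*² = (1235 − 909) / 160 = 2.0375.
t* = √2.0375 ≈ 1.43.

1.43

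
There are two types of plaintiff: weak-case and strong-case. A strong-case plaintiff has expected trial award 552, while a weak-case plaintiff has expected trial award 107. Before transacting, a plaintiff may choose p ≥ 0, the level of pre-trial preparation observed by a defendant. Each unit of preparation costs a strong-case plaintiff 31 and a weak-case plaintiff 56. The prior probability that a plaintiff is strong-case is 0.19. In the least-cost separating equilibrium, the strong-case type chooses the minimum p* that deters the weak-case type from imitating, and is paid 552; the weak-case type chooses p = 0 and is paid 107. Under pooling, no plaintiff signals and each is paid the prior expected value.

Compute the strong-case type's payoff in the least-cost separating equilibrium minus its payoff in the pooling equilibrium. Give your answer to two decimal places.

114.11

Least-cost separating signal: p* solves 107 = 552 − 56·p*, so p* = (552 − 107)/56 ≈ 7.9464.
Strong-case type's separating payoff: 552 − 31 × p* = 552 − 31 × (552 − 107)/56 = 552 − 13795/56 ≈ 305.6607.
Pooling payoff: 0.19 × 552 + 0.81 × 107 = 191.55.
Difference: 305.6607 − 191.55 = 114.1107, i.e. 114.11 to two decimal places.
The strong-case type prefers to separate.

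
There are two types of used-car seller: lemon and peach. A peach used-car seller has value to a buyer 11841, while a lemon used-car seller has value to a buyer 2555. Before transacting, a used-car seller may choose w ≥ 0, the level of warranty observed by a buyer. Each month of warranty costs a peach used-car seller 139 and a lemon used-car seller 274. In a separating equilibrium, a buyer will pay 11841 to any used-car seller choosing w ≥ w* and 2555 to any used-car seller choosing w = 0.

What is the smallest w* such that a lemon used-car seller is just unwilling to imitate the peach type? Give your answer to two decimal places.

A lemon used-car seller choosing w = 0 receives 2555.
Imitating at w* instead would pay 11841 at cost 274·w*, netting 11841 − 274·w*.
Indifference: 2555 = 11841 − 274·w*, so w* = (11841 − 2555) / 274 ≈ 33.89.
At w* the lemon type's incentive constraint just binds; the peach type strictly prefers w* since its per-unit cost is lower.

33.89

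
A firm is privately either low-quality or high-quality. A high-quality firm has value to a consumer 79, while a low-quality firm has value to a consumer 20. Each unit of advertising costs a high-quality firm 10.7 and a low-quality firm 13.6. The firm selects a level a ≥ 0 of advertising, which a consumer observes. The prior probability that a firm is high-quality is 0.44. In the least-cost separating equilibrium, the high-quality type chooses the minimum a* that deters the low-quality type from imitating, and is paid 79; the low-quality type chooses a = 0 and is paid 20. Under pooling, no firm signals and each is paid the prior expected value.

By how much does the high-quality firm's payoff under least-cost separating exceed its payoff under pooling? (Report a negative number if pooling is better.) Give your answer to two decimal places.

-13.38

Least-cost separating signal: a* solves 20 = 79 − 13.6·a*, so a* = (79 − 20)/13.6 ≈ 4.3382.
High-quality type's separating payoff: 79 − 10.7 × a* = 79 − 10.7 × (79 − 20)/13.6 = 79 − 631.3/13.6 ≈ 32.5809.
Pooling payoff: 0.44 × 79 + 0.56 × 20 = 45.96.
Difference: 32.5809 − 45.96 = -13.3791, i.e. -13.38 to two decimal places.
The high-quality type would prefer the pooling outcome.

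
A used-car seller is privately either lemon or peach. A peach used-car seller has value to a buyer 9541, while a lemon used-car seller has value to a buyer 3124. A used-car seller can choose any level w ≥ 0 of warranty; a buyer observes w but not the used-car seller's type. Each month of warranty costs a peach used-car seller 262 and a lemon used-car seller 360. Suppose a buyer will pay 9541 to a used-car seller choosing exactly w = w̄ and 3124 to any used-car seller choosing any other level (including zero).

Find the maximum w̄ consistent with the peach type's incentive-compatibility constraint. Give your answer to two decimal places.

24.49

Choosing w̄ yields the peach type 9541 − 262·w̄; choosing zero yields 3124.
The peach type is indifferent at 9541 − 262·w̄ = 3124, i.e. w̄ = (9541 − 3124) / 262 ≈ 24.49.
For any w̄ above 24.49 the peach type would rather pool at zero, so separation collapses.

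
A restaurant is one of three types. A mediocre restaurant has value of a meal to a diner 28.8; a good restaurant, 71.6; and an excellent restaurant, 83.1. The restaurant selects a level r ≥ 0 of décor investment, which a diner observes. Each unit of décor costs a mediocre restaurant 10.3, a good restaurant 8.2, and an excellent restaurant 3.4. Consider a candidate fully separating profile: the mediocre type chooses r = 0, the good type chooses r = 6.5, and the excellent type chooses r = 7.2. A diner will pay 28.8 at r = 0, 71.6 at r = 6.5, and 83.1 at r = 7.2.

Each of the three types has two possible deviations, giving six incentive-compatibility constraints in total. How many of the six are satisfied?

Excellent (own payoff 83.1 − 3.4×7.2 = 58.62): to r=0 gives 28.8 → no gain ✓; to r=6.5 gives 71.6 − 3.4×6.5 = 49.5 → no gain ✓.
Good (own payoff 71.6 − 8.2×6.5 = 18.3): to r=0 gives 28.8 → profitable ✗; to r=7.2 gives 83.1 − 8.2×7.2 = 24.06 → profitable ✗.
Mediocre (own payoff 28.8): to r=6.5 gives 71.6 − 10.3×6.5 = 4.65 → no gain ✓; to r=7.2 gives 83.1 − 10.3×7.2 = 8.94 → no gain ✓.
4 of the 6 constraints hold; not an equilibrium.

4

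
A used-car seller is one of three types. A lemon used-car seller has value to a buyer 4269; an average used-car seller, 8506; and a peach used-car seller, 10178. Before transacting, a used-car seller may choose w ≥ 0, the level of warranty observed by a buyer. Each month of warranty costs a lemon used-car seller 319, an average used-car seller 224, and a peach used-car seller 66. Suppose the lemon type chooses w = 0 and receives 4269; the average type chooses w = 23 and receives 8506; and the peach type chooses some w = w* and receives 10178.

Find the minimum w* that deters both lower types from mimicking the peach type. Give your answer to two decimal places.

Average type (on-path payoff 8506 − 224×23 = 3354) won't mimic when 3354 ≥ 10178 − 224·w*, i.e. w* ≥ 30.46.
Lemon type (on-path payoff 4269) won't mimic when 4269 ≥ 10178 − 319·w*, i.e. w* ≥ 18.52.
Both must hold, so w* = max(18.52, 30.46) = 30.46. The average type's constraint binds.

30.46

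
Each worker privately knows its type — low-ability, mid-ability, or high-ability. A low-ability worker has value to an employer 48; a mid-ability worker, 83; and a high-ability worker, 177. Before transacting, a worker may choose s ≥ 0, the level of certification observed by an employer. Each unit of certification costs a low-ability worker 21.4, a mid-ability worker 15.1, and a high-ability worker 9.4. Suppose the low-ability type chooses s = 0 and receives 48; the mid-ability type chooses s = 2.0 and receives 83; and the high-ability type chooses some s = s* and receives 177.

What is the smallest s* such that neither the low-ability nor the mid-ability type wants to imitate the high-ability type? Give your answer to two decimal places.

8.23

Mid-ability type (on-path payoff 83 − 15.1×2.0 = 52.8) won't mimic when 52.8 ≥ 177 − 15.1·s*, i.e. s* ≥ 8.23.
Low-ability type (on-path payoff 48) won't mimic when 48 ≥ 177 − 21.4·s*, i.e. s* ≥ 6.03.
Both must hold, so s* = max(6.03, 8.23) = 8.23. The mid-ability type's constraint binds.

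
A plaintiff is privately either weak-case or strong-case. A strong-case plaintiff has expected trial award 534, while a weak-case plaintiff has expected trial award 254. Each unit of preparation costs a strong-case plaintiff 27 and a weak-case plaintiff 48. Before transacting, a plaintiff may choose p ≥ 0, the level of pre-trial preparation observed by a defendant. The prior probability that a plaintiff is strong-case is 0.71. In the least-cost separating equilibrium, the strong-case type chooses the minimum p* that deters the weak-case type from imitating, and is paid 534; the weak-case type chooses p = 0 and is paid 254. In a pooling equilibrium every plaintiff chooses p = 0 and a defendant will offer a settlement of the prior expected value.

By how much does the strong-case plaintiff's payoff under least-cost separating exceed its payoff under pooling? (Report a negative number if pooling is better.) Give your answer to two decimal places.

Least-cost separating signal: p* solves 254 = 534 − 48·p*, so p* = (534 − 254)/48 ≈ 5.8333.
Strong-case type's separating payoff: 534 − 27 × p* = 534 − 27 × (534 − 254)/48 = 534 − 7560/48 = 376.5.
Pooling payoff: 0.71 × 534 + 0.29 × 254 = 452.8.
Difference: 376.5 − 452.8 = -76.30.
The strong-case type would prefer the pooling outcome.

-76.30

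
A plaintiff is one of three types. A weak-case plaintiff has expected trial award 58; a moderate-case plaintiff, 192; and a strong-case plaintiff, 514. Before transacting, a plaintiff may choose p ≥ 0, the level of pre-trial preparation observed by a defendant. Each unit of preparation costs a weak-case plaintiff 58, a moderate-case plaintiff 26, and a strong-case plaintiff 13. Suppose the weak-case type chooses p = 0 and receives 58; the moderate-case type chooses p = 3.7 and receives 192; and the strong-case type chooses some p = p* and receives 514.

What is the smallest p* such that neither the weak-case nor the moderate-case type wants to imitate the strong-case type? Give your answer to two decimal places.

16.08

Moderate-case type (on-path payoff 192 − 26×3.7 = 95.8) won't mimic when 95.8 ≥ 514 − 26·p*, i.e. p* ≥ 16.08.
Weak-case type (on-path payoff 58) won't mimic when 58 ≥ 514 − 58·p*, i.e. p* ≥ 7.86.
Both must hold, so p* = max(7.86, 16.08) = 16.08. The moderate-case type's constraint binds.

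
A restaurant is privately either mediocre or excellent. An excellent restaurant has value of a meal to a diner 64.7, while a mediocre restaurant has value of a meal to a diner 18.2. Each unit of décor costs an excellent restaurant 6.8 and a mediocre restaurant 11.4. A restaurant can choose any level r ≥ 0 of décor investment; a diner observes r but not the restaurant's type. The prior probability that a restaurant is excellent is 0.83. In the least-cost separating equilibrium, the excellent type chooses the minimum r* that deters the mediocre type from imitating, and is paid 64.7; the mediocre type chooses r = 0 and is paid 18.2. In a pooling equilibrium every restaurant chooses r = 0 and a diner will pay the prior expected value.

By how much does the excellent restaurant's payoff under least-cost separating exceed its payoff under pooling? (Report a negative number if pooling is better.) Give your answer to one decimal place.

-19.8

Least-cost separating signal: r* solves 18.2 = 64.7 − 11.4·r*, so r* = (64.7 − 18.2)/11.4 ≈ 4.0789.
Excellent type's separating payoff: 64.7 − 6.8 × r* = 64.7 − 6.8 × (64.7 − 18.2)/11.4 = 64.7 − 316.2/11.4 ≈ 36.963.
Pooling payoff: 0.83 × 64.7 + 0.17 × 18.2 = 56.795.
Difference: 36.963 − 56.795 = -19.832, i.e. -19.8 to one decimal place.
The excellent type would prefer the pooling outcome.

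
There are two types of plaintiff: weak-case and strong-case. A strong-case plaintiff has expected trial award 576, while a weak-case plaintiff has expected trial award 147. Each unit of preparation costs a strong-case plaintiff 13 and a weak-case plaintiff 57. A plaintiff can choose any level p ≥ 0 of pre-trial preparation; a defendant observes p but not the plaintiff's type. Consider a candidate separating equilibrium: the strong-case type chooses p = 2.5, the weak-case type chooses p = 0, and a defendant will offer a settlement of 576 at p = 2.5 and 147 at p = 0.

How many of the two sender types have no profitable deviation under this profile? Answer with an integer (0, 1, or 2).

1

Strong-case type: signal → 576 − 13 × 2.5 = 543.5; deviate to 0 → 147. IC holds (543.5 ≥ 147).
Weak-case type: stay at 0 → 147; mimic → 576 − 57 × 2.5 = 433.5. IC fails (147 < 433.5).
1 of 2 constraints hold, so this profile is not an equilibrium.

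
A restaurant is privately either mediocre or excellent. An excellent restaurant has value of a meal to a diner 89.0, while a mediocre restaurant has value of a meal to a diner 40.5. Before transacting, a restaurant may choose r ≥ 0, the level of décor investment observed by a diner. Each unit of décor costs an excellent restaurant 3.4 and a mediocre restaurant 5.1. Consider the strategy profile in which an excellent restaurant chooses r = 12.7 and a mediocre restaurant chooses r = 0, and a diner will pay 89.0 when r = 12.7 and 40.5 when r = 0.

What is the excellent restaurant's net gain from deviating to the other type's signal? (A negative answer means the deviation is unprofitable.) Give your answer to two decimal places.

-5.32

Playing r = 12.7 the excellent restaurant receives 89.0 − 3.4 × 12.7 = 45.82.
Deviating to r = 0 yields 40.5 instead.
Gain from deviating: 40.5 − 45.82 = -5.32.
The gain is negative, so the excellent type's incentive-compatibility constraint is satisfied.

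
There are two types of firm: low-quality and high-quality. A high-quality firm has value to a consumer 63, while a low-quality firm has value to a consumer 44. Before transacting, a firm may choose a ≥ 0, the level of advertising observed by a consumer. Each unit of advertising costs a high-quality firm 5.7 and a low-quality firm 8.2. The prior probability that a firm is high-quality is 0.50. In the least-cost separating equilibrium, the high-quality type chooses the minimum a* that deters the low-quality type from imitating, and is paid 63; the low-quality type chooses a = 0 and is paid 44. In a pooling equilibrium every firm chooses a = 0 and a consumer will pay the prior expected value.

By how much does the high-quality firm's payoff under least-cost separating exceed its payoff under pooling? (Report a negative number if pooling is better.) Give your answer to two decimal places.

Least-cost separating signal: a* solves 44 = 63 − 8.2·a*, so a* = (63 − 44)/8.2 ≈ 2.3171.
High-quality type's separating payoff: 63 − 5.7 × a* = 63 − 5.7 × (63 − 44)/8.2 = 63 − 108.3/8.2 ≈ 49.7927.
Pooling payoff: 0.50 × 63 + 0.50 × 44 = 53.5.
Difference: 49.7927 − 53.5 = -3.7073, i.e. -3.71 to two decimal places.
The high-quality type would prefer the pooling outcome.

-3.71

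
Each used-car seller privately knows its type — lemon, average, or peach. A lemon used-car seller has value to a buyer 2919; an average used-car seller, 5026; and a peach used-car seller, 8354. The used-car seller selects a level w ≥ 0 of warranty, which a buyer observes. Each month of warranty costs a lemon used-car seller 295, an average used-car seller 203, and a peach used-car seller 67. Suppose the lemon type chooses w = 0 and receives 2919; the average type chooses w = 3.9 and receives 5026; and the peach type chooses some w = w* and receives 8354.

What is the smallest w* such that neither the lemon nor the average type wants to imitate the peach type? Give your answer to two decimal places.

Lemon type (on-path payoff 2919) won't mimic when 2919 ≥ 8354 − 295·w*, i.e. w* ≥ 18.42.
Average type (on-path payoff 5026 − 203×3.9 = 4234.3) won't mimic when 4234.3 ≥ 8354 − 203·w*, i.e. w* ≥ 20.29.
Both must hold, so w* = max(18.42, 20.29) = 20.29. The average type's constraint binds.

20.29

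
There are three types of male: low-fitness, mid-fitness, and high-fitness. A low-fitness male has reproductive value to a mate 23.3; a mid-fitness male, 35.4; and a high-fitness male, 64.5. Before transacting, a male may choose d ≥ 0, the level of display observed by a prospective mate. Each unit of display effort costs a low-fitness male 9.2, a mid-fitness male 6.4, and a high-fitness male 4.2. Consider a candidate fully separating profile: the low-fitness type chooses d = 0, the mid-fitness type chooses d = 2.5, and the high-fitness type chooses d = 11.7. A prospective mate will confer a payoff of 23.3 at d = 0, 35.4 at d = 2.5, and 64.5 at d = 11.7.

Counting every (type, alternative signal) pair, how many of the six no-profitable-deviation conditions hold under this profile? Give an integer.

High-fitness (own payoff 64.5 − 4.2×11.7 = 15.36): to d=0 gives 23.3 → profitable ✗; to d=2.5 gives 35.4 − 4.2×2.5 = 24.9 → profitable ✗.
Mid-fitness (own payoff 35.4 − 6.4×2.5 = 19.4): to d=0 gives 23.3 → profitable ✗; to d=11.7 gives 64.5 − 6.4×11.7 = -10.38 → no gain ✓.
Low-fitness (own payoff 23.3): to d=2.5 gives 35.4 − 9.2×2.5 = 12.4 → no gain ✓; to d=11.7 gives 64.5 − 9.2×11.7 = -43.14 → no gain ✓.
3 of the 6 constraints hold; not an equilibrium.

3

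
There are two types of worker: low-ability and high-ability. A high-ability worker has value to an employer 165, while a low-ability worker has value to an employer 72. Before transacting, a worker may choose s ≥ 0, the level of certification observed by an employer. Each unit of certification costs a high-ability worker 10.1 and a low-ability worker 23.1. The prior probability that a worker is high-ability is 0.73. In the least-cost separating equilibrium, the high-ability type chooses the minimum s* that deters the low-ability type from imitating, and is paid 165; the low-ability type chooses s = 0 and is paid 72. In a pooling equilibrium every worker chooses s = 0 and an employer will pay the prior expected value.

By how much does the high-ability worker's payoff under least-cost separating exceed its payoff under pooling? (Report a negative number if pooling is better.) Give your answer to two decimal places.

-15.55

Least-cost separating signal: s* solves 72 = 165 − 23.1·s*, so s* = (165 − 72)/23.1 ≈ 4.0260.
High-ability type's separating payoff: 165 − 10.1 × s* = 165 − 10.1 × (165 − 72)/23.1 = 165 − 939.3/23.1 ≈ 124.3377.
Pooling payoff: 0.73 × 165 + 0.27 × 72 = 139.89.
Difference: 124.3377 − 139.89 = -15.5523, i.e. -15.55 to two decimal places.
The high-ability type would prefer the pooling outcome.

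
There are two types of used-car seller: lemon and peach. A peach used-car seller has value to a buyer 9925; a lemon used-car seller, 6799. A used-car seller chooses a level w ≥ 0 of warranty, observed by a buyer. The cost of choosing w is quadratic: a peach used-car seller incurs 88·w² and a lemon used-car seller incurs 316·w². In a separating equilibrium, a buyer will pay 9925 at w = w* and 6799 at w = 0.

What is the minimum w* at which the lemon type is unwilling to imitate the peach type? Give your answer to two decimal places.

The lemon type at w = 0 receives 6799; imitating at w* yields 9925 − 316·w*².
Indifference: 6799 = 9925 − 316·w*², so w*² = (9925 − 6799) / 316 ≈ 9.8924.
w* = √9.8924 ≈ 3.15.

3.15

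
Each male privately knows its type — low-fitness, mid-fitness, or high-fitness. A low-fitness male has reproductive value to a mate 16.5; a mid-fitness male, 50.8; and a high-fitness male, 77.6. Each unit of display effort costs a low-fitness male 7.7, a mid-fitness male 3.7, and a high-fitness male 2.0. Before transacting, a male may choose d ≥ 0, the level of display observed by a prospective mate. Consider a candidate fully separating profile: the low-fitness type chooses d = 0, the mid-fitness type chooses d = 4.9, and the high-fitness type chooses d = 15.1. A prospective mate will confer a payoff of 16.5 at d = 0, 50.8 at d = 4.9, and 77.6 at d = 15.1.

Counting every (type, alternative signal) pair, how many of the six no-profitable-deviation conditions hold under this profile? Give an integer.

Mid-fitness (own payoff 50.8 − 3.7×4.9 = 32.67): to d=0 gives 16.5 → no gain ✓; to d=15.1 gives 77.6 − 3.7×15.1 = 21.73 → no gain ✓.
High-fitness (own payoff 77.6 − 2.0×15.1 = 47.4): to d=0 gives 16.5 → no gain ✓; to d=4.9 gives 50.8 − 2.0×4.9 = 41 → no gain ✓.
Low-fitness (own payoff 16.5): to d=4.9 gives 50.8 − 7.7×4.9 = 13.07 → no gain ✓; to d=15.1 gives 77.6 − 7.7×15.1 = -38.67 → no gain ✓.
6 of the 6 constraints hold; this profile is a separating equilibrium.

6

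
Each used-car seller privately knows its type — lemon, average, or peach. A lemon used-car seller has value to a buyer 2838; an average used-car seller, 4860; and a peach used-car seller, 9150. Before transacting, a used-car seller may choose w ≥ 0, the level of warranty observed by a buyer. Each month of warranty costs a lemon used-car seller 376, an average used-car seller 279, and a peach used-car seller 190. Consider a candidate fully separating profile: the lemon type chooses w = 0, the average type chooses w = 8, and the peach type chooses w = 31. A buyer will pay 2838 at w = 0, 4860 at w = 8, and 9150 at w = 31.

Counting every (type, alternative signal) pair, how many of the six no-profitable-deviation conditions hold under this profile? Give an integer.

4

Peach (own payoff 9150 − 190×31 = 3260): to w=0 gives 2838 → no gain ✓; to w=8 gives 4860 − 190×8 = 3340 → profitable ✗.
Average (own payoff 4860 − 279×8 = 2628): to w=0 gives 2838 → profitable ✗; to w=31 gives 9150 − 279×31 = 501 → no gain ✓.
Lemon (own payoff 2838): to w=8 gives 4860 − 376×8 = 1852 → no gain ✓; to w=31 gives 9150 − 376×31 = -2506 → no gain ✓.
4 of the 6 constraints hold; not an equilibrium.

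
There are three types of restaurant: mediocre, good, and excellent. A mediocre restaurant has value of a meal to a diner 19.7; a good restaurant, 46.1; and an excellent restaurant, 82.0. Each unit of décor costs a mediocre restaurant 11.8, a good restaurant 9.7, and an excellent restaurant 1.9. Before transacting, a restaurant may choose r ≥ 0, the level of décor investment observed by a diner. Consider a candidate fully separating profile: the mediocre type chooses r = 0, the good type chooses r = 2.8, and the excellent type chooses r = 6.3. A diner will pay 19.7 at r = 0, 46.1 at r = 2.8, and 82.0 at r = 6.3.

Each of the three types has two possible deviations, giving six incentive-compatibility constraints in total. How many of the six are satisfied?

4

Mediocre (own payoff 19.7): to r=2.8 gives 46.1 − 11.8×2.8 = 13.06 → no gain ✓; to r=6.3 gives 82.0 − 11.8×6.3 = 7.66 → no gain ✓.
Good (own payoff 46.1 − 9.7×2.8 = 18.94): to r=0 gives 19.7 → profitable ✗; to r=6.3 gives 82.0 − 9.7×6.3 = 20.89 → profitable ✗.
Excellent (own payoff 82.0 − 1.9×6.3 = 70.03): to r=0 gives 19.7 → no gain ✓; to r=2.8 gives 46.1 − 1.9×2.8 = 40.78 → no gain ✓.
4 of the 6 constraints hold; not an equilibrium.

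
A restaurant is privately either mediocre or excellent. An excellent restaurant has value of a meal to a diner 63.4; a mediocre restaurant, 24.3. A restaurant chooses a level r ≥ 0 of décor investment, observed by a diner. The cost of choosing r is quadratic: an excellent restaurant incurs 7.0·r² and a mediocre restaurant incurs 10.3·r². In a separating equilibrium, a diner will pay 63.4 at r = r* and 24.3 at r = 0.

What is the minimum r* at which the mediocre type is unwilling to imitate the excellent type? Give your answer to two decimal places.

The mediocre type at r = 0 receives 24.3; imitating at r* yields 63.4 − 10.3·r*².
Indifference: 24.3 = 63.4 − 10.3·r*², so r*² = (63.4 − 24.3) / 10.3 ≈ 3.7961.
r* = √3.7961 ≈ 1.95.

1.95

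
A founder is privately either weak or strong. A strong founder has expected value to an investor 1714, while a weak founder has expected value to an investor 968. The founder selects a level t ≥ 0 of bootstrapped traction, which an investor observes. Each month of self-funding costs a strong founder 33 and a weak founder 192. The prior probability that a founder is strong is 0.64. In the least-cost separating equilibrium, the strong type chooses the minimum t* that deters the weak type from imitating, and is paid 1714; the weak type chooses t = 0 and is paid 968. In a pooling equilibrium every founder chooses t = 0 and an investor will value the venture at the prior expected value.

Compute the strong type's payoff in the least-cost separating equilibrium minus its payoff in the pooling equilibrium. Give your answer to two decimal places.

Least-cost separating signal: t* solves 968 = 1714 − 192·t*, so t* = (1714 − 968)/192 ≈ 3.8854.
Strong type's separating payoff: 1714 − 33 × t* = 1714 − 33 × (1714 − 968)/192 = 1714 − 24618/192 ≈ 1585.7813.
Pooling payoff: 0.64 × 1714 + 0.36 × 968 = 1445.44.
Difference: 1585.7813 − 1445.44 = 140.3413, i.e. 140.34 to two decimal places.
The strong type prefers to separate.

140.34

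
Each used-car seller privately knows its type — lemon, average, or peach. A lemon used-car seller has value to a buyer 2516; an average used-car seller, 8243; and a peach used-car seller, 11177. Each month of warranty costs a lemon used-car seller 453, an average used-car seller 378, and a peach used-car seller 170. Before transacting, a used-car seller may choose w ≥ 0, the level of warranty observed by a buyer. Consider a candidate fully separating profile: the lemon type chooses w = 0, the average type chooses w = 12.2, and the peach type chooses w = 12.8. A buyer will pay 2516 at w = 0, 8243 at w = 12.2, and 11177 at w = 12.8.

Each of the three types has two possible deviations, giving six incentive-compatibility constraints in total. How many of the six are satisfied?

Peach (own payoff 11177 − 170×12.8 = 9001): to w=0 gives 2516 → no gain ✓; to w=12.2 gives 8243 − 170×12.2 = 6169 → no gain ✓.
Lemon (own payoff 2516): to w=12.2 gives 8243 − 453×12.2 = 2716.4 → profitable ✗; to w=12.8 gives 11177 − 453×12.8 = 5378.6 → profitable ✗.
Average (own payoff 8243 − 378×12.2 = 3631.4): to w=0 gives 2516 → no gain ✓; to w=12.8 gives 11177 − 378×12.8 = 6338.6 → profitable ✗.
3 of the 6 constraints hold; not an equilibrium.

3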